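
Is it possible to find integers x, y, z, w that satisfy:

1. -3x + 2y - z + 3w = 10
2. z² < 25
Yes

Take x = 0, y = 2, z = 0, w = 2. Substituting into each constraint:
  (1) -3(0) + 2(2) + 0 + 3(2) = 10 ✓
  (2) z² = (0)² = 0, and 0 < 25 ✓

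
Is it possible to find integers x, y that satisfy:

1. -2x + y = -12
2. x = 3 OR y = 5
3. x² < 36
Yes

Take x = 3, y = -6. Substituting into each constraint:
  (1) -2(3) + (-6) = -12 ✓
  (2) x = 3, target 3 ✓ (first branch holds)
  (3) x² = (3)² = 9, and 9 < 36 ✓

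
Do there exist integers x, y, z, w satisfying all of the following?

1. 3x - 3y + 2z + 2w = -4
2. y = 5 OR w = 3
Yes

Take x = -2, y = 0, z = -2, w = 3. Substituting into each constraint:
  (1) 3(-2) - 3(0) + 2(-2) + 2(3) = -4 ✓
  (2) w = 3, target 3 ✓ (second branch holds)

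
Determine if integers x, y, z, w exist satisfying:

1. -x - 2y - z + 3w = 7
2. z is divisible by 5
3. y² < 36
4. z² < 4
Yes

Take x = -7, y = 0, z = 0, w = 0. Substituting into each constraint:
  (1) 7 - 2(0) + 0 + 3(0) = 7 ✓
  (2) 0 = 5 × 0, remainder 0 ✓
  (3) y² = (0)² = 0, and 0 < 36 ✓
  (4) z² = (0)² = 0, and 0 < 4 ✓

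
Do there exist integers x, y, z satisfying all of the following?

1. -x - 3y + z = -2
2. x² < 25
Yes

Take x = 2, y = 0, z = 0. Substituting into each constraint:
  (1) (-2) - 3(0) + 0 = -2 ✓
  (2) x² = (2)² = 4, and 4 < 25 ✓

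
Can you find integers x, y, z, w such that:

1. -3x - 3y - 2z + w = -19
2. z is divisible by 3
Yes

Take x = 7, y = 0, z = 0, w = 2. Substituting into each constraint:
  (1) -3(7) - 3(0) - 2(0) + 2 = -19 ✓
  (2) 0 = 3 × 0, remainder 0 ✓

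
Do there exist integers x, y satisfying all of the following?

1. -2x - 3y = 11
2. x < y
Yes

Take x = -4, y = -1. Substituting into each constraint:
  (1) -2(-4) - 3(-1) = 11 ✓
  (2) -4 < -1 ✓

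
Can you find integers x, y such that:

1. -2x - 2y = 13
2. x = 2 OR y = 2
No

Even the single constraint (-2x - 2y = 13) is infeasible over the integers.

  - -2x - 2y = 13: every term on the left is divisible by 2, so the LHS ≡ 0 (mod 2), but the RHS 13 is not — no integer solution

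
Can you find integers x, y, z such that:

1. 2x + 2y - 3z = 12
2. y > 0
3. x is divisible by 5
Yes

Take x = 0, y = 6, z = 0. Substituting into each constraint:
  (1) 2(0) + 2(6) - 3(0) = 12 ✓
  (2) 6 > 0 ✓
  (3) 0 = 5 × 0, remainder 0 ✓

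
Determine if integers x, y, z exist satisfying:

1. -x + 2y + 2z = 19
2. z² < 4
Yes

Take x = 1, y = 10, z = 0. Substituting into each constraint:
  (1) (-1) + 2(10) + 2(0) = 19 ✓
  (2) z² = (0)² = 0, and 0 < 4 ✓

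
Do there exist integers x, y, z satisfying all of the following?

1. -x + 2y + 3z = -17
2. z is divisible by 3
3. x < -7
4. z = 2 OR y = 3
Yes

Take x = -13, y = 3, z = -12. Substituting into each constraint:
  (1) 13 + 2(3) + 3(-12) = -17 ✓
  (2) -12 = 3 × -4, remainder 0 ✓
  (3) -13 < -7 ✓
  (4) y = 3, target 3 ✓ (second branch holds)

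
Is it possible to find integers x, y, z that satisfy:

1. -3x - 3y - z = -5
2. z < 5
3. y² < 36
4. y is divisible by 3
Yes

Take x = 1, y = 0, z = 2. Substituting into each constraint:
  (1) -3(1) - 3(0) + (-2) = -5 ✓
  (2) 2 < 5 ✓
  (3) y² = (0)² = 0, and 0 < 36 ✓
  (4) 0 = 3 × 0, remainder 0 ✓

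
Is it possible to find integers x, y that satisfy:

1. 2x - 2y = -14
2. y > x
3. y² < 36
Yes

Take x = -7, y = 0. Substituting into each constraint:
  (1) 2(-7) - 2(0) = -14 ✓
  (2) 0 > -7 ✓
  (3) y² = (0)² = 0, and 0 < 36 ✓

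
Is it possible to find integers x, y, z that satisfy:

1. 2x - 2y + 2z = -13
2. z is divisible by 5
No

Even the single constraint (2x - 2y + 2z = -13) is infeasible over the integers.

  - 2x - 2y + 2z = -13: every term on the left is divisible by 2, so the LHS ≡ 0 (mod 2), but the RHS -13 is not — no integer solution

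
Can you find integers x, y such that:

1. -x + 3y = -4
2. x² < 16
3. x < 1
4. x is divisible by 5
No

The full constraint system is jointly infeasible over the integers. Each constraint and what it forces:

  - -x + 3y = -4: is a linear equation tying the variables together
  - x² < 16: restricts x to |x| ≤ 3
  - x < 1: bounds one variable relative to a constant
  - x is divisible by 5: restricts x to multiples of 5

The bounds confine x to {0} with 5 | x. For each value, substitute into the equation:
  • x = 0: the equation gives 3y = -4, so y would not be an integer.
Every case fails, so no integer solution exists.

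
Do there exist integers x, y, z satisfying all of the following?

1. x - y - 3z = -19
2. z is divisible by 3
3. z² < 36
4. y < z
Yes

Take x = -20, y = -1, z = 0. Substituting into each constraint:
  (1) (-20) + 1 - 3(0) = -19 ✓
  (2) 0 = 3 × 0, remainder 0 ✓
  (3) z² = (0)² = 0, and 0 < 36 ✓
  (4) -1 < 0 ✓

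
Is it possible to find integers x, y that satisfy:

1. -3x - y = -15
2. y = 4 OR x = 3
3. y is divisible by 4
No

The full constraint system is jointly infeasible over the integers. Each constraint and what it forces:

  - -3x - y = -15: is a linear equation tying the variables together
  - y = 4 OR x = 3: forces a choice: either y = 4 or x = 3
  - y is divisible by 4: restricts y to multiples of 4

Split on the disjunction (y = 4 OR x = 3):
  • If y = 4: with y = 4, every remaining term of the linear equation is divisible by 3, so the left side is ≡ 0 (mod 3); but the right side -11 ≡ 1 (mod 3). No integers can satisfy it.
  • If x = 3: with x = 3, writing y = 4y', every remaining term of the linear equation is divisible by 4, so the left side is ≡ 0 (mod 4); but the right side -6 ≡ 2 (mod 4). No integers can satisfy it.
Both branches are infeasible, so the system has no integer solution.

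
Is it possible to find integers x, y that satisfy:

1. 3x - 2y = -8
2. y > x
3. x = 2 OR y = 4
Yes

Take x = 2, y = 7. Substituting into each constraint:
  (1) 3(2) - 2(7) = -8 ✓
  (2) 7 > 2 ✓
  (3) x = 2, target 2 ✓ (first branch holds)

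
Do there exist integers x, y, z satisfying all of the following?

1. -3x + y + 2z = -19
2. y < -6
Yes

Take x = 4, y = -7, z = 0. Substituting into each constraint:
  (1) -3(4) + (-7) + 2(0) = -19 ✓
  (2) -7 < -6 ✓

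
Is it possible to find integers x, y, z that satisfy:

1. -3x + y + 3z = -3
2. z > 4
Yes

Take x = 0, y = -18, z = 5. Substituting into each constraint:
  (1) -3(0) + (-18) + 3(5) = -3 ✓
  (2) 5 > 4 ✓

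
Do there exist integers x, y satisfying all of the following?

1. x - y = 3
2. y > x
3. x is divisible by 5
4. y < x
No

A contradictory subset is {y > x, y < x}. No integer assignment can satisfy these jointly:

  - y > x: bounds one variable relative to another variable
  - y < x: bounds one variable relative to another variable

Direct contradiction: y > x and x > y cannot both hold.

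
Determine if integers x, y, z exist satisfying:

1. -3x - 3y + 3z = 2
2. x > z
No

Even the single constraint (-3x - 3y + 3z = 2) is infeasible over the integers.

  - -3x - 3y + 3z = 2: every term on the left is divisible by 3, so the LHS ≡ 0 (mod 3), but the RHS 2 is not — no integer solution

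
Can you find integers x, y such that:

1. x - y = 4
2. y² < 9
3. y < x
Yes

Take x = 4, y = 0. Substituting into each constraint:
  (1) 4 + 0 = 4 ✓
  (2) y² = (0)² = 0, and 0 < 9 ✓
  (3) 0 < 4 ✓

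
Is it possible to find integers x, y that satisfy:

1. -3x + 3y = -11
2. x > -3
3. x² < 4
No

Even the single constraint (-3x + 3y = -11) is infeasible over the integers.

  - -3x + 3y = -11: every term on the left is divisible by 3, so the LHS ≡ 0 (mod 3), but the RHS -11 is not — no integer solution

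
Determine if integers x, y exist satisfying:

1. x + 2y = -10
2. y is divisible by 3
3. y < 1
Yes

Take x = -10, y = 0. Substituting into each constraint:
  (1) (-10) + 2(0) = -10 ✓
  (2) 0 = 3 × 0, remainder 0 ✓
  (3) 0 < 1 ✓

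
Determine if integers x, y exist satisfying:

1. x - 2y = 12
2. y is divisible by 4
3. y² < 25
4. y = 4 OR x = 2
Yes

Take x = 20, y = 4. Substituting into each constraint:
  (1) 20 - 2(4) = 12 ✓
  (2) 4 = 4 × 1, remainder 0 ✓
  (3) y² = (4)² = 16, and 16 < 25 ✓
  (4) y = 4, target 4 ✓ (first branch holds)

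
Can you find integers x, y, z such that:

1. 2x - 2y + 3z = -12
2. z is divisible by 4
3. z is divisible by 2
Yes

Take x = -6, y = 0, z = 0. Substituting into each constraint:
  (1) 2(-6) - 2(0) + 3(0) = -12 ✓
  (2) 0 = 4 × 0, remainder 0 ✓
  (3) 0 = 2 × 0, remainder 0 ✓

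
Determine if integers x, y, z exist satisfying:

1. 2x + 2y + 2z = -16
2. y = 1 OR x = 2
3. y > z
Yes

Take x = 2, y = -4, z = -6. Substituting into each constraint:
  (1) 2(2) + 2(-4) + 2(-6) = -16 ✓
  (2) x = 2, target 2 ✓ (second branch holds)
  (3) -4 > -6 ✓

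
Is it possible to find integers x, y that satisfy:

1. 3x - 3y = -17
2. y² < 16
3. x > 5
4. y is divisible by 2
No

Even the single constraint (3x - 3y = -17) is infeasible over the integers.

  - 3x - 3y = -17: every term on the left is divisible by 3, so the LHS ≡ 0 (mod 3), but the RHS -17 is not — no integer solution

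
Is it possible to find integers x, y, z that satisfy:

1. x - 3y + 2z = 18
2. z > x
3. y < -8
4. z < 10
Yes

Take x = -5, y = -9, z = -2. Substituting into each constraint:
  (1) (-5) - 3(-9) + 2(-2) = 18 ✓
  (2) -2 > -5 ✓
  (3) -9 < -8 ✓
  (4) -2 < 10 ✓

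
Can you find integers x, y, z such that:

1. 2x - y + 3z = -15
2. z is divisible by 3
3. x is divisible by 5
Yes

Take x = 0, y = 15, z = 0. Substituting into each constraint:
  (1) 2(0) + (-15) + 3(0) = -15 ✓
  (2) 0 = 3 × 0, remainder 0 ✓
  (3) 0 = 5 × 0, remainder 0 ✓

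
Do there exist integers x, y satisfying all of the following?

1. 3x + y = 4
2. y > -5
Yes

Take x = 1, y = 1. Substituting into each constraint:
  (1) 3(1) + 1 = 4 ✓
  (2) 1 > -5 ✓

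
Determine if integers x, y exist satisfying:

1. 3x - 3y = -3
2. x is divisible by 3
Yes

Take x = 0, y = 1. Substituting into each constraint:
  (1) 3(0) - 3(1) = -3 ✓
  (2) 0 = 3 × 0, remainder 0 ✓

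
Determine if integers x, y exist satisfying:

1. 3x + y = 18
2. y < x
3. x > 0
Yes

Take x = 5, y = 3. Substituting into each constraint:
  (1) 3(5) + 3 = 18 ✓
  (2) 3 < 5 ✓
  (3) 5 > 0 ✓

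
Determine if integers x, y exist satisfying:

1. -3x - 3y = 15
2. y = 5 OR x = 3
Yes

Take x = 3, y = -8. Substituting into each constraint:
  (1) -3(3) - 3(-8) = 15 ✓
  (2) x = 3, target 3 ✓ (second branch holds)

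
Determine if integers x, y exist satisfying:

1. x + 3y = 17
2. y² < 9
Yes

Take x = 17, y = 0. Substituting into each constraint:
  (1) 17 + 3(0) = 17 ✓
  (2) y² = (0)² = 0, and 0 < 9 ✓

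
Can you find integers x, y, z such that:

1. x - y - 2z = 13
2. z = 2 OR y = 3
Yes

Take x = 0, y = 3, z = -8. Substituting into each constraint:
  (1) 0 + (-3) - 2(-8) = 13 ✓
  (2) y = 3, target 3 ✓ (second branch holds)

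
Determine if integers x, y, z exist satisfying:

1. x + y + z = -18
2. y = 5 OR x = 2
Yes

Take x = -23, y = 5, z = 0. Substituting into each constraint:
  (1) (-23) + 5 + 0 = -18 ✓
  (2) y = 5, target 5 ✓ (first branch holds)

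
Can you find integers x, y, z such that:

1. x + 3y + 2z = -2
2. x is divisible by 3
Yes

Take x = 0, y = 0, z = -1. Substituting into each constraint:
  (1) 0 + 3(0) + 2(-1) = -2 ✓
  (2) 0 = 3 × 0, remainder 0 ✓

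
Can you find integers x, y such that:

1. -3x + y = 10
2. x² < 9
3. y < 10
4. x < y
Yes

Take x = -1, y = 7. Substituting into each constraint:
  (1) -3(-1) + 7 = 10 ✓
  (2) x² = (-1)² = 1, and 1 < 9 ✓
  (3) 7 < 10 ✓
  (4) -1 < 7 ✓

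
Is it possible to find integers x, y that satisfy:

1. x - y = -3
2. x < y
Yes

Take x = 0, y = 3. Substituting into each constraint:
  (1) 0 + (-3) = -3 ✓
  (2) 0 < 3 ✓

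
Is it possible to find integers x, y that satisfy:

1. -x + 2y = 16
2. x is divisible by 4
Yes

Take x = 0, y = 8. Substituting into each constraint:
  (1) 0 + 2(8) = 16 ✓
  (2) 0 = 4 × 0, remainder 0 ✓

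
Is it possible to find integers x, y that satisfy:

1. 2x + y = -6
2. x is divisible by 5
Yes

Take x = 0, y = -6. Substituting into each constraint:
  (1) 2(0) + (-6) = -6 ✓
  (2) 0 = 5 × 0, remainder 0 ✓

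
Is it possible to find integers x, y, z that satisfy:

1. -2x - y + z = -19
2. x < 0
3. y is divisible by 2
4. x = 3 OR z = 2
No

The full constraint system is jointly infeasible over the integers. Each constraint and what it forces:

  - -2x - y + z = -19: is a linear equation tying the variables together
  - x < 0: bounds one variable relative to a constant
  - y is divisible by 2: restricts y to multiples of 2
  - x = 3 OR z = 2: forces a choice: either x = 3 or z = 2

Split on the disjunction (x = 3 OR z = 2):
  • If x = 3: this contradicts the bound x ≤ -1.
  • If z = 2: with z = 2, writing y = 2y', every remaining term of the linear equation is divisible by 2, so the left side is ≡ 0 (mod 2); but the right side -21 ≡ 1 (mod 2). No integers can satisfy it.
Both branches are infeasible, so the system has no integer solution.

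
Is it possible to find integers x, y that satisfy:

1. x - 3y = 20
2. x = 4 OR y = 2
Yes

Take x = 26, y = 2. Substituting into each constraint:
  (1) 26 - 3(2) = 20 ✓
  (2) y = 2, target 2 ✓ (second branch holds)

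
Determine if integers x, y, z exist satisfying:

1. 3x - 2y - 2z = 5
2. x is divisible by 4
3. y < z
No

A contradictory subset is {3x - 2y - 2z = 5, x is divisible by 4}. No integer assignment can satisfy these jointly:

  - 3x - 2y - 2z = 5: is a linear equation tying the variables together
  - x is divisible by 4: restricts x to multiples of 4

Modular obstruction: writing x = 4x', every remaining term of the linear equation is divisible by 2, so the left side is ≡ 0 (mod 2); but the right side 5 ≡ 1 (mod 2). No integers can satisfy it.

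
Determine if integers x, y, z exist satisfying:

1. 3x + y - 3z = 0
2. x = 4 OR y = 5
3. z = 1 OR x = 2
Yes

Take x = 4, y = -9, z = 1. Substituting into each constraint:
  (1) 3(4) + (-9) - 3(1) = 0 ✓
  (2) x = 4, target 4 ✓ (first branch holds)
  (3) z = 1, target 1 ✓ (first branch holds)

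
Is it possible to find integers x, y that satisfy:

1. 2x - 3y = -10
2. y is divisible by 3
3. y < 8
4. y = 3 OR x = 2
No

A contradictory subset is {2x - 3y = -10, y = 3 OR x = 2}. No integer assignment can satisfy these jointly:

  - 2x - 3y = -10: is a linear equation tying the variables together
  - y = 3 OR x = 2: forces a choice: either y = 3 or x = 2

Split on the disjunction (y = 3 OR x = 2):
  • If y = 3: with y = 3, every remaining term of the linear equation is divisible by 2, so the left side is ≡ 0 (mod 2); but the right side -1 ≡ 1 (mod 2). No integers can satisfy it.
  • If x = 2: with x = 2, every remaining term of the linear equation is divisible by 3, so the left side is ≡ 0 (mod 3); but the right side -14 ≡ 1 (mod 3). No integers can satisfy it.
Both branches are infeasible, so the system has no integer solution.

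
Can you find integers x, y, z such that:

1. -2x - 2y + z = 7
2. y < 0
Yes

Take x = 0, y = -1, z = 5. Substituting into each constraint:
  (1) -2(0) - 2(-1) + 5 = 7 ✓
  (2) -1 < 0 ✓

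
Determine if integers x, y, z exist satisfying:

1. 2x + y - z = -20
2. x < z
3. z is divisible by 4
Yes

Take x = -1, y = -18, z = 0. Substituting into each constraint:
  (1) 2(-1) + (-18) + 0 = -20 ✓
  (2) -1 < 0 ✓
  (3) 0 = 4 × 0, remainder 0 ✓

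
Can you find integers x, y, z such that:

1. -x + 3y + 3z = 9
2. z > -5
Yes

Take x = 0, y = 3, z = 0. Substituting into each constraint:
  (1) 0 + 3(3) + 3(0) = 9 ✓
  (2) 0 > -5 ✓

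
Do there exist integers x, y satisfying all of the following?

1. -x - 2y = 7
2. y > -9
Yes

Take x = 1, y = -4. Substituting into each constraint:
  (1) (-1) - 2(-4) = 7 ✓
  (2) -4 > -9 ✓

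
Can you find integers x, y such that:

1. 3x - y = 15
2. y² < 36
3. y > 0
Yes

Take x = 6, y = 3. Substituting into each constraint:
  (1) 3(6) + (-3) = 15 ✓
  (2) y² = (3)² = 9, and 9 < 36 ✓
  (3) 3 > 0 ✓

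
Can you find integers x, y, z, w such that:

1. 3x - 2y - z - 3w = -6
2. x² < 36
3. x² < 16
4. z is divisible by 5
Yes

Take x = 0, y = 0, z = 0, w = 2. Substituting into each constraint:
  (1) 3(0) - 2(0) + 0 - 3(2) = -6 ✓
  (2) x² = (0)² = 0, and 0 < 36 ✓
  (3) x² = (0)² = 0, and 0 < 16 ✓
  (4) 0 = 5 × 0, remainder 0 ✓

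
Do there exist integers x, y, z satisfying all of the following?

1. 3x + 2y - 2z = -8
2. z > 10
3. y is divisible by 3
Yes

Take x = 6, y = 0, z = 13. Substituting into each constraint:
  (1) 3(6) + 2(0) - 2(13) = -8 ✓
  (2) 13 > 10 ✓
  (3) 0 = 3 × 0, remainder 0 ✓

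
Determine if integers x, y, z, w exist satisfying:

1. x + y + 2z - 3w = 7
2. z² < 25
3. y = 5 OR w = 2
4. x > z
Yes

Take x = 0, y = 5, z = -2, w = -2. Substituting into each constraint:
  (1) 0 + 5 + 2(-2) - 3(-2) = 7 ✓
  (2) z² = (-2)² = 4, and 4 < 25 ✓
  (3) y = 5, target 5 ✓ (first branch holds)
  (4) 0 > -2 ✓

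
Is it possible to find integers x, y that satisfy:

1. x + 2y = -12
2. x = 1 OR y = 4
Yes

Take x = -20, y = 4. Substituting into each constraint:
  (1) (-20) + 2(4) = -12 ✓
  (2) y = 4, target 4 ✓ (second branch holds)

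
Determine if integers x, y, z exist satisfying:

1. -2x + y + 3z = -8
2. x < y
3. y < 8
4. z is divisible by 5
Yes

Take x = -6, y = -5, z = -5. Substituting into each constraint:
  (1) -2(-6) + (-5) + 3(-5) = -8 ✓
  (2) -6 < -5 ✓
  (3) -5 < 8 ✓
  (4) -5 = 5 × -1, remainder 0 ✓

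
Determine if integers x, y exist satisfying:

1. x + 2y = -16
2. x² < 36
Yes

Take x = 0, y = -8. Substituting into each constraint:
  (1) 0 + 2(-8) = -16 ✓
  (2) x² = (0)² = 0, and 0 < 36 ✓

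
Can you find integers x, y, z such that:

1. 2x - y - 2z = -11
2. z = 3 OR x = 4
Yes

Take x = -2, y = 1, z = 3. Substituting into each constraint:
  (1) 2(-2) + (-1) - 2(3) = -11 ✓
  (2) z = 3, target 3 ✓ (first branch holds)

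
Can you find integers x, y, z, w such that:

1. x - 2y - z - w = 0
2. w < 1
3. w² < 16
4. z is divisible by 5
Yes

Take x = 0, y = 0, z = 0, w = 0. Substituting into each constraint:
  (1) 0 - 2(0) + 0 + 0 = 0 ✓
  (2) 0 < 1 ✓
  (3) w² = (0)² = 0, and 0 < 16 ✓
  (4) 0 = 5 × 0, remainder 0 ✓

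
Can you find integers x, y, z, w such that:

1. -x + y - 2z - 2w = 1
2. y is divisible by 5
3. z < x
Yes

Take x = 1, y = 0, z = 0, w = -1. Substituting into each constraint:
  (1) (-1) + 0 - 2(0) - 2(-1) = 1 ✓
  (2) 0 = 5 × 0, remainder 0 ✓
  (3) 0 < 1 ✓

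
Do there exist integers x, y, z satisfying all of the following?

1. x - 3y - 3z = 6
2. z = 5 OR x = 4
Yes

Take x = 21, y = 0, z = 5. Substituting into each constraint:
  (1) 21 - 3(0) - 3(5) = 6 ✓
  (2) z = 5, target 5 ✓ (first branch holds)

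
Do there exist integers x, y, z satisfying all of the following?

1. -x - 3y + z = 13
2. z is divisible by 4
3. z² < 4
Yes

Take x = 2, y = -5, z = 0. Substituting into each constraint:
  (1) (-2) - 3(-5) + 0 = 13 ✓
  (2) 0 = 4 × 0, remainder 0 ✓
  (3) z² = (0)² = 0, and 0 < 4 ✓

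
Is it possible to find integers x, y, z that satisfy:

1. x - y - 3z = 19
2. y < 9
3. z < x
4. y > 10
No

A contradictory subset is {y < 9, y > 10}. No integer assignment can satisfy these jointly:

  - y < 9: bounds one variable relative to a constant
  - y > 10: bounds one variable relative to a constant

Direct contradiction: the bounds on y require y ≥ 11 and y ≤ 8 simultaneously, which is empty.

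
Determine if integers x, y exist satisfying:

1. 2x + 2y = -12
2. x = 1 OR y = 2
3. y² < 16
Yes

Take x = -8, y = 2. Substituting into each constraint:
  (1) 2(-8) + 2(2) = -12 ✓
  (2) y = 2, target 2 ✓ (second branch holds)
  (3) y² = (2)² = 4, and 4 < 16 ✓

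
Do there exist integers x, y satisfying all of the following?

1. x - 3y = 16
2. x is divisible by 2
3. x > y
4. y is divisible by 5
Yes

Take x = 16, y = 0. Substituting into each constraint:
  (1) 16 - 3(0) = 16 ✓
  (2) 16 = 2 × 8, remainder 0 ✓
  (3) 16 > 0 ✓
  (4) 0 = 5 × 0, remainder 0 ✓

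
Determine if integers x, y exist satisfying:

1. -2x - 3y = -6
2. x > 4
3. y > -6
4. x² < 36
No

A contradictory subset is {-2x - 3y = -6, x > 4, x² < 36}. No integer assignment can satisfy these jointly:

  - -2x - 3y = -6: is a linear equation tying the variables together
  - x > 4: bounds one variable relative to a constant
  - x² < 36: restricts x to |x| ≤ 5

The bounds confine x to {5}. For each value, substitute into the equation:
  • x = 5: the equation gives -3y = 4, so y would not be an integer.
Every case fails, so no integer solution exists.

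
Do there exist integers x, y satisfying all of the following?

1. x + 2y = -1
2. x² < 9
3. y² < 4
Yes

Take x = -1, y = 0. Substituting into each constraint:
  (1) (-1) + 2(0) = -1 ✓
  (2) x² = (-1)² = 1, and 1 < 9 ✓
  (3) y² = (0)² = 0, and 0 < 4 ✓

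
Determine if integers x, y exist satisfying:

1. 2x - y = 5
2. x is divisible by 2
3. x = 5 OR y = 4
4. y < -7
No

A contradictory subset is {2x - y = 5, x = 5 OR y = 4, y < -7}. No integer assignment can satisfy these jointly:

  - 2x - y = 5: is a linear equation tying the variables together
  - x = 5 OR y = 4: forces a choice: either x = 5 or y = 4
  - y < -7: bounds one variable relative to a constant

Split on the disjunction (x = 5 OR y = 4):
  • If x = 5: the equation forces y = 5, which contradicts the bound y ≤ -8.
  • If y = 4: this contradicts the bound y ≤ -8.
Both branches are infeasible, so the system has no integer solution.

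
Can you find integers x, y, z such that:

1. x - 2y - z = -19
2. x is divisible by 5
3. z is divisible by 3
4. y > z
Yes

Take x = 5, y = 12, z = 0. Substituting into each constraint:
  (1) 5 - 2(12) + 0 = -19 ✓
  (2) 5 = 5 × 1, remainder 0 ✓
  (3) 0 = 3 × 0, remainder 0 ✓
  (4) 12 > 0 ✓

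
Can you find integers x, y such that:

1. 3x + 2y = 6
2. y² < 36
Yes

Take x = 0, y = 3. Substituting into each constraint:
  (1) 3(0) + 2(3) = 6 ✓
  (2) y² = (3)² = 9, and 9 < 36 ✓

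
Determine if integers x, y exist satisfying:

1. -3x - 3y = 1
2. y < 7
No

Even the single constraint (-3x - 3y = 1) is infeasible over the integers.

  - -3x - 3y = 1: every term on the left is divisible by 3, so the LHS ≡ 0 (mod 3), but the RHS 1 is not — no integer solution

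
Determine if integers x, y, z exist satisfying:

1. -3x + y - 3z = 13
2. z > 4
Yes

Take x = 0, y = 28, z = 5. Substituting into each constraint:
  (1) -3(0) + 28 - 3(5) = 13 ✓
  (2) 5 > 4 ✓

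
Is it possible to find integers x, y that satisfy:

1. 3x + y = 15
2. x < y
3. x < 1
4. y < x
No

A contradictory subset is {x < y, y < x}. No integer assignment can satisfy these jointly:

  - x < y: bounds one variable relative to another variable
  - y < x: bounds one variable relative to another variable

Direct contradiction: y > x and x > y cannot both hold.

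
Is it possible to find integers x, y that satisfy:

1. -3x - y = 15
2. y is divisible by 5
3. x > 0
Yes

Take x = 5, y = -30. Substituting into each constraint:
  (1) -3(5) + 30 = 15 ✓
  (2) -30 = 5 × -6, remainder 0 ✓
  (3) 5 > 0 ✓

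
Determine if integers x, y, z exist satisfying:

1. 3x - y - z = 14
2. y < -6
Yes

Take x = 0, y = -7, z = -7. Substituting into each constraint:
  (1) 3(0) + 7 + 7 = 14 ✓
  (2) -7 < -6 ✓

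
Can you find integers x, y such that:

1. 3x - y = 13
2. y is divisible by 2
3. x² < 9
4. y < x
Yes

Take x = -1, y = -16. Substituting into each constraint:
  (1) 3(-1) + 16 = 13 ✓
  (2) -16 = 2 × -8, remainder 0 ✓
  (3) x² = (-1)² = 1, and 1 < 9 ✓
  (4) -16 < -1 ✓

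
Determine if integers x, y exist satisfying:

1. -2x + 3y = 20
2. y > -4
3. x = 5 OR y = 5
Yes

Take x = 5, y = 10. Substituting into each constraint:
  (1) -2(5) + 3(10) = 20 ✓
  (2) 10 > -4 ✓
  (3) x = 5, target 5 ✓ (first branch holds)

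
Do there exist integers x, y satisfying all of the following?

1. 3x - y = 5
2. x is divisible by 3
Yes

Take x = 0, y = -5. Substituting into each constraint:
  (1) 3(0) + 5 = 5 ✓
  (2) 0 = 3 × 0, remainder 0 ✓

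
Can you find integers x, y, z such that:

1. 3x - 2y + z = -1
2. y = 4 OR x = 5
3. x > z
Yes

Take x = 5, y = 10, z = 4. Substituting into each constraint:
  (1) 3(5) - 2(10) + 4 = -1 ✓
  (2) x = 5, target 5 ✓ (second branch holds)
  (3) 5 > 4 ✓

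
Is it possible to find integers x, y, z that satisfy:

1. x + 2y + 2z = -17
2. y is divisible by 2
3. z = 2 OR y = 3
Yes

Take x = -21, y = 0, z = 2. Substituting into each constraint:
  (1) (-21) + 2(0) + 2(2) = -17 ✓
  (2) 0 = 2 × 0, remainder 0 ✓
  (3) z = 2, target 2 ✓ (first branch holds)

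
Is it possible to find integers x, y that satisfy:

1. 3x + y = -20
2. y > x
Yes

Take x = -6, y = -2. Substituting into each constraint:
  (1) 3(-6) + (-2) = -20 ✓
  (2) -2 > -6 ✓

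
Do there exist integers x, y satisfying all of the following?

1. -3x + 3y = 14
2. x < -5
No

Even the single constraint (-3x + 3y = 14) is infeasible over the integers.

  - -3x + 3y = 14: every term on the left is divisible by 3, so the LHS ≡ 0 (mod 3), but the RHS 14 is not — no integer solution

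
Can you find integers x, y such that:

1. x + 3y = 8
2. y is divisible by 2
Yes

Take x = 8, y = 0. Substituting into each constraint:
  (1) 8 + 3(0) = 8 ✓
  (2) 0 = 2 × 0, remainder 0 ✓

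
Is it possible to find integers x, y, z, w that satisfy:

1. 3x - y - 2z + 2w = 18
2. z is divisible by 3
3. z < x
Yes

Take x = 1, y = -15, z = 0, w = 0. Substituting into each constraint:
  (1) 3(1) + 15 - 2(0) + 2(0) = 18 ✓
  (2) 0 = 3 × 0, remainder 0 ✓
  (3) 0 < 1 ✓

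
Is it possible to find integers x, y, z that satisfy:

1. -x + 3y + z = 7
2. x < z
Yes

Take x = 0, y = 2, z = 1. Substituting into each constraint:
  (1) 0 + 3(2) + 1 = 7 ✓
  (2) 0 < 1 ✓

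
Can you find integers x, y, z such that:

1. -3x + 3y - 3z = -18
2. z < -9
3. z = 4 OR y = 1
Yes

Take x = 17, y = 1, z = -10. Substituting into each constraint:
  (1) -3(17) + 3(1) - 3(-10) = -18 ✓
  (2) -10 < -9 ✓
  (3) y = 1, target 1 ✓ (second branch holds)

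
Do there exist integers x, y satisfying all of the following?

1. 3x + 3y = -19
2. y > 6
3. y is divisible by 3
No

Even the single constraint (3x + 3y = -19) is infeasible over the integers.

  - 3x + 3y = -19: every term on the left is divisible by 3, so the LHS ≡ 0 (mod 3), but the RHS -19 is not — no integer solution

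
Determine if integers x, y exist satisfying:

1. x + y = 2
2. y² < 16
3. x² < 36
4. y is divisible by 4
Yes

Take x = 2, y = 0. Substituting into each constraint:
  (1) 2 + 0 = 2 ✓
  (2) y² = (0)² = 0, and 0 < 16 ✓
  (3) x² = (2)² = 4, and 4 < 36 ✓
  (4) 0 = 4 × 0, remainder 0 ✓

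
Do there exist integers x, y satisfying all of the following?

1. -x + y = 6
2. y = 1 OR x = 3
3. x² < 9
No

The full constraint system is jointly infeasible over the integers. Each constraint and what it forces:

  - -x + y = 6: is a linear equation tying the variables together
  - y = 1 OR x = 3: forces a choice: either y = 1 or x = 3
  - x² < 9: restricts x to |x| ≤ 2

Split on the disjunction (y = 1 OR x = 3):
  • If y = 1: the equation forces x = -5, but x² < 9 requires |x| ≤ 2.
  • If x = 3: this contradicts x² < 9, which requires |x| ≤ 2.
Both branches are infeasible, so the system has no integer solution.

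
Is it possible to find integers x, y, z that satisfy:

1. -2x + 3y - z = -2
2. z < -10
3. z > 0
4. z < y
No

A contradictory subset is {z < -10, z > 0}. No integer assignment can satisfy these jointly:

  - z < -10: bounds one variable relative to a constant
  - z > 0: bounds one variable relative to a constant

Direct contradiction: the bounds on z require z ≥ 1 and z ≤ -11 simultaneously, which is empty.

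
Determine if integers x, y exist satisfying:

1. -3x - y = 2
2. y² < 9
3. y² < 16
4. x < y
Yes

Take x = -1, y = 1. Substituting into each constraint:
  (1) -3(-1) + (-1) = 2 ✓
  (2) y² = (1)² = 1, and 1 < 9 ✓
  (3) y² = (1)² = 1, and 1 < 16 ✓
  (4) -1 < 1 ✓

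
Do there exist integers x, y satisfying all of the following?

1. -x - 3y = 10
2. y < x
Yes

Take x = -1, y = -3. Substituting into each constraint:
  (1) 1 - 3(-3) = 10 ✓
  (2) -3 < -1 ✓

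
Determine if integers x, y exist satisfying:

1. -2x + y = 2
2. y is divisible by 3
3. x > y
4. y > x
No

A contradictory subset is {x > y, y > x}. No integer assignment can satisfy these jointly:

  - x > y: bounds one variable relative to another variable
  - y > x: bounds one variable relative to another variable

Direct contradiction: x > y and y > x cannot both hold.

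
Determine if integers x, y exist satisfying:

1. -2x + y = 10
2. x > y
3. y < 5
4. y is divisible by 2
Yes

Take x = -11, y = -12. Substituting into each constraint:
  (1) -2(-11) + (-12) = 10 ✓
  (2) -11 > -12 ✓
  (3) -12 < 5 ✓
  (4) -12 = 2 × -6, remainder 0 ✓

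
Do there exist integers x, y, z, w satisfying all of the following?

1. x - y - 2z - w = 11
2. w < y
Yes

Take x = 0, y = 1, z = -6, w = 0. Substituting into each constraint:
  (1) 0 + (-1) - 2(-6) + 0 = 11 ✓
  (2) 0 < 1 ✓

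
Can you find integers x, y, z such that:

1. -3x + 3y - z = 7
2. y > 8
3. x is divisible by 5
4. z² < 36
Yes

Take x = 10, y = 13, z = 2. Substituting into each constraint:
  (1) -3(10) + 3(13) + (-2) = 7 ✓
  (2) 13 > 8 ✓
  (3) 10 = 5 × 2, remainder 0 ✓
  (4) z² = (2)² = 4, and 4 < 36 ✓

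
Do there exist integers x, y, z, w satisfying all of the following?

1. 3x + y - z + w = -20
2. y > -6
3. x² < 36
Yes

Take x = 0, y = -5, z = 0, w = -15. Substituting into each constraint:
  (1) 3(0) + (-5) + 0 + (-15) = -20 ✓
  (2) -5 > -6 ✓
  (3) x² = (0)² = 0, and 0 < 36 ✓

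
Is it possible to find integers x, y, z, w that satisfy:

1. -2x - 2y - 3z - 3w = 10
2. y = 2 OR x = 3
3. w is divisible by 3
Yes

Take x = 3, y = -8, z = 0, w = 0. Substituting into each constraint:
  (1) -2(3) - 2(-8) - 3(0) - 3(0) = 10 ✓
  (2) x = 3, target 3 ✓ (second branch holds)
  (3) 0 = 3 × 0, remainder 0 ✓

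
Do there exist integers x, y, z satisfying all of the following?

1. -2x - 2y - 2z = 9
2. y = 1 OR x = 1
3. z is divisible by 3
No

Even the single constraint (-2x - 2y - 2z = 9) is infeasible over the integers.

  - -2x - 2y - 2z = 9: every term on the left is divisible by 2, so the LHS ≡ 0 (mod 2), but the RHS 9 is not — no integer solution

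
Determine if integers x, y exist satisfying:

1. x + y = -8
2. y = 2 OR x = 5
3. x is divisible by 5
Yes

Take x = -10, y = 2. Substituting into each constraint:
  (1) (-10) + 2 = -8 ✓
  (2) y = 2, target 2 ✓ (first branch holds)
  (3) -10 = 5 × -2, remainder 0 ✓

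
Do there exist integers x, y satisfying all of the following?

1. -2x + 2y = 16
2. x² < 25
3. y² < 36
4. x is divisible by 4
Yes

Take x = -4, y = 4. Substituting into each constraint:
  (1) -2(-4) + 2(4) = 16 ✓
  (2) x² = (-4)² = 16, and 16 < 25 ✓
  (3) y² = (4)² = 16, and 16 < 36 ✓
  (4) -4 = 4 × -1, remainder 0 ✓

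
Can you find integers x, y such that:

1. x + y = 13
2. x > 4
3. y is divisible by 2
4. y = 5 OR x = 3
No

A contradictory subset is {x > 4, y is divisible by 2, y = 5 OR x = 3}. No integer assignment can satisfy these jointly:

  - x > 4: bounds one variable relative to a constant
  - y is divisible by 2: restricts y to multiples of 2
  - y = 5 OR x = 3: forces a choice: either y = 5 or x = 3

Split on the disjunction (y = 5 OR x = 3):
  • If y = 5: this contradicts the divisibility constraint — 5 is not a multiple of 2.
  • If x = 3: this contradicts the bound x ≥ 5.
Both branches are infeasible, so the system has no integer solution.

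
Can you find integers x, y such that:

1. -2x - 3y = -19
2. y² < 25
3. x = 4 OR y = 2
No

A contradictory subset is {-2x - 3y = -19, x = 4 OR y = 2}. No integer assignment can satisfy these jointly:

  - -2x - 3y = -19: is a linear equation tying the variables together
  - x = 4 OR y = 2: forces a choice: either x = 4 or y = 2

Split on the disjunction (x = 4 OR y = 2):
  • If x = 4: with x = 4, every remaining term of the linear equation is divisible by 3, so the left side is ≡ 0 (mod 3); but the right side -11 ≡ 1 (mod 3). No integers can satisfy it.
  • If y = 2: with y = 2, every remaining term of the linear equation is divisible by 2, so the left side is ≡ 0 (mod 2); but the right side -13 ≡ 1 (mod 2). No integers can satisfy it.
Both branches are infeasible, so the system has no integer solution.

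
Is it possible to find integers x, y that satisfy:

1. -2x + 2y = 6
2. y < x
No

The full constraint system is jointly infeasible over the integers. Each constraint and what it forces:

  - -2x + 2y = 6: is a linear equation tying the variables together
  - y < x: bounds one variable relative to another variable

From the equation, x − y = -3, i.e. x − y = -3; but x > y requires x − y ≥ 1. Contradiction.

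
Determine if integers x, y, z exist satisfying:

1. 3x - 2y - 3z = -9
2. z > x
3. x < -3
Yes

Take x = -4, y = 0, z = -1. Substituting into each constraint:
  (1) 3(-4) - 2(0) - 3(-1) = -9 ✓
  (2) -1 > -4 ✓
  (3) -4 < -3 ✓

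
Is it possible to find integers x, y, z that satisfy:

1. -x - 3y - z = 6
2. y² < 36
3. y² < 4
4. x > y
Yes

Take x = 0, y = -1, z = -3. Substituting into each constraint:
  (1) 0 - 3(-1) + 3 = 6 ✓
  (2) y² = (-1)² = 1, and 1 < 36 ✓
  (3) y² = (-1)² = 1, and 1 < 4 ✓
  (4) 0 > -1 ✓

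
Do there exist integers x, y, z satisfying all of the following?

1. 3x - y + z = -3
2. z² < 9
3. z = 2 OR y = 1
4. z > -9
Yes

Take x = 0, y = 5, z = 2. Substituting into each constraint:
  (1) 3(0) + (-5) + 2 = -3 ✓
  (2) z² = (2)² = 4, and 4 < 9 ✓
  (3) z = 2, target 2 ✓ (first branch holds)
  (4) 2 > -9 ✓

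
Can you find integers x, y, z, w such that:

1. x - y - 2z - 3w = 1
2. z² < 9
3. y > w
Yes

Take x = 0, y = 1, z = -1, w = 0. Substituting into each constraint:
  (1) 0 + (-1) - 2(-1) - 3(0) = 1 ✓
  (2) z² = (-1)² = 1, and 1 < 9 ✓
  (3) 1 > 0 ✓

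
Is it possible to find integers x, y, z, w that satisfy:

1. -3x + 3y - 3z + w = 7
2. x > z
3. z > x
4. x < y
No

A contradictory subset is {x > z, z > x}. No integer assignment can satisfy these jointly:

  - x > z: bounds one variable relative to another variable
  - z > x: bounds one variable relative to another variable

Direct contradiction: x > z and z > x cannot both hold.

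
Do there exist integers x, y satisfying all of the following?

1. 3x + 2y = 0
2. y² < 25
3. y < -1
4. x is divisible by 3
No

The full constraint system is jointly infeasible over the integers. Each constraint and what it forces:

  - 3x + 2y = 0: is a linear equation tying the variables together
  - y² < 25: restricts y to |y| ≤ 4
  - y < -1: bounds one variable relative to a constant
  - x is divisible by 3: restricts x to multiples of 3

The bounds confine y to {-4, -3, -2}. For each value, substitute into the equation:
  • y = -4: the equation gives 3x = 8, so x would not be an integer.
  • y = -3: the equation forces x = 2, but 3 does not divide 2.
  • y = -2: the equation gives 3x = 4, so x would not be an integer.
Every case fails, so no integer solution exists.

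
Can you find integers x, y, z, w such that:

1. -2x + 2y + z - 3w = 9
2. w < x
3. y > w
Yes

Take x = 1, y = 1, z = 9, w = 0. Substituting into each constraint:
  (1) -2(1) + 2(1) + 9 - 3(0) = 9 ✓
  (2) 0 < 1 ✓
  (3) 1 > 0 ✓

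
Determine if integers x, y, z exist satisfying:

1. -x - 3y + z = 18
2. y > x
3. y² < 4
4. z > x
Yes

Take x = 0, y = 1, z = 21. Substituting into each constraint:
  (1) 0 - 3(1) + 21 = 18 ✓
  (2) 1 > 0 ✓
  (3) y² = (1)² = 1, and 1 < 4 ✓
  (4) 21 > 0 ✓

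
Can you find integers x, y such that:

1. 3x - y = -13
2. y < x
Yes

Take x = -7, y = -8. Substituting into each constraint:
  (1) 3(-7) + 8 = -13 ✓
  (2) -8 < -7 ✓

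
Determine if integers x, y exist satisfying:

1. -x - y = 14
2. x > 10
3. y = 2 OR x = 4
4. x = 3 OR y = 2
No

A contradictory subset is {-x - y = 14, x > 10, y = 2 OR x = 4}. No integer assignment can satisfy these jointly:

  - -x - y = 14: is a linear equation tying the variables together
  - x > 10: bounds one variable relative to a constant
  - y = 2 OR x = 4: forces a choice: either y = 2 or x = 4

Split on the disjunction (y = 2 OR x = 4):
  • If y = 2: the equation forces x = -16, which contradicts the bound x ≥ 11.
  • If x = 4: this contradicts the bound x ≥ 11.
Both branches are infeasible, so the system has no integer solution.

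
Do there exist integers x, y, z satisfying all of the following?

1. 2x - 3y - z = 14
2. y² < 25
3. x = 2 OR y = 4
Yes

Take x = 2, y = -4, z = 2. Substituting into each constraint:
  (1) 2(2) - 3(-4) + (-2) = 14 ✓
  (2) y² = (-4)² = 16, and 16 < 25 ✓
  (3) x = 2, target 2 ✓ (first branch holds)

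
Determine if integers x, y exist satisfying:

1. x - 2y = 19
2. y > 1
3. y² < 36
Yes

Take x = 23, y = 2. Substituting into each constraint:
  (1) 23 - 2(2) = 19 ✓
  (2) 2 > 1 ✓
  (3) y² = (2)² = 4, and 4 < 36 ✓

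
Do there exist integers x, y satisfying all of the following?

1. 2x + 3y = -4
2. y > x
Yes

Take x = -2, y = 0. Substituting into each constraint:
  (1) 2(-2) + 3(0) = -4 ✓
  (2) 0 > -2 ✓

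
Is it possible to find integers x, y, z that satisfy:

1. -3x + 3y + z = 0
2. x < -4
Yes

Take x = -5, y = -5, z = 0. Substituting into each constraint:
  (1) -3(-5) + 3(-5) + 0 = 0 ✓
  (2) -5 < -4 ✓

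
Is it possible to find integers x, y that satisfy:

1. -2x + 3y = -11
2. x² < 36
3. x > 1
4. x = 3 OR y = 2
No

A contradictory subset is {-2x + 3y = -11, x = 3 OR y = 2}. No integer assignment can satisfy these jointly:

  - -2x + 3y = -11: is a linear equation tying the variables together
  - x = 3 OR y = 2: forces a choice: either x = 3 or y = 2

Split on the disjunction (x = 3 OR y = 2):
  • If x = 3: with x = 3, every remaining term of the linear equation is divisible by 3, so the left side is ≡ 0 (mod 3); but the right side -5 ≡ 1 (mod 3). No integers can satisfy it.
  • If y = 2: with y = 2, every remaining term of the linear equation is divisible by 2, so the left side is ≡ 0 (mod 2); but the right side -17 ≡ 1 (mod 2). No integers can satisfy it.
Both branches are infeasible, so the system has no integer solution.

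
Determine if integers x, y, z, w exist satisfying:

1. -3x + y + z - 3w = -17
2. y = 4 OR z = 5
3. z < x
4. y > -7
Yes

Take x = 1, y = 4, z = 0, w = 6. Substituting into each constraint:
  (1) -3(1) + 4 + 0 - 3(6) = -17 ✓
  (2) y = 4, target 4 ✓ (first branch holds)
  (3) 0 < 1 ✓
  (4) 4 > -7 ✓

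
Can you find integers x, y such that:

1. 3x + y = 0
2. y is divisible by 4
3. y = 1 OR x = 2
No

The full constraint system is jointly infeasible over the integers. Each constraint and what it forces:

  - 3x + y = 0: is a linear equation tying the variables together
  - y is divisible by 4: restricts y to multiples of 4
  - y = 1 OR x = 2: forces a choice: either y = 1 or x = 2

Split on the disjunction (y = 1 OR x = 2):
  • If y = 1: this contradicts the divisibility constraint — 1 is not a multiple of 4.
  • If x = 2: with x = 2, writing y = 4y', every remaining term of the linear equation is divisible by 4, so the left side is ≡ 0 (mod 4); but the right side -6 ≡ 2 (mod 4). No integers can satisfy it.
Both branches are infeasible, so the system has no integer solution.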